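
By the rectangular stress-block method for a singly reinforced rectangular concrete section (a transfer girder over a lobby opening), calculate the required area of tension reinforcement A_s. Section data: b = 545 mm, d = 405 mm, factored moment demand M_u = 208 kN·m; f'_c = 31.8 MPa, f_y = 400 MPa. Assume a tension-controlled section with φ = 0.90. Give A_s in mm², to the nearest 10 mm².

M_n = M_u/φ = 208/0.90 = 231.111 kN·m.
With M_n = 0.85 f'_c a b (d − a/2), solve the quadratic for a:
a = d − √(d² − 2M_n/(0.85 f'_c b)) = 405 − √(405² − 2 × 231.111×10⁶/(0.85 × 31.8 × 545)) = 40.79 mm.
A_s = 0.85 f'_c a b / f_y = 0.85 × 31.8 × 40.79 × 545 / 400 = 1502.2 mm².

A_s ≈ 1500 mm²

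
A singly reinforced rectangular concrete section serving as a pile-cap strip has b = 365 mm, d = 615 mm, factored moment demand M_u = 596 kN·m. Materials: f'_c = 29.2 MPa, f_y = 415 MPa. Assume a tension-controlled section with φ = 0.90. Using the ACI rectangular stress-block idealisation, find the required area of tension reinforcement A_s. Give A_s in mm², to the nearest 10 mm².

A_s ≈ 2910 mm²

M_n = M_u/φ = 596/0.90 = 662.222 kN·m.
With M_n = 0.85 f'_c a b (d − a/2), solve the quadratic for a:
a = d − √(d² − 2M_n/(0.85 f'_c b)) = 615 − √(615² − 2 × 662.222×10⁶/(0.85 × 29.2 × 365)) = 133.31 mm.
A_s = 0.85 f'_c a b / f_y = 0.85 × 29.2 × 133.31 × 365 / 415 = 2910.1 mm².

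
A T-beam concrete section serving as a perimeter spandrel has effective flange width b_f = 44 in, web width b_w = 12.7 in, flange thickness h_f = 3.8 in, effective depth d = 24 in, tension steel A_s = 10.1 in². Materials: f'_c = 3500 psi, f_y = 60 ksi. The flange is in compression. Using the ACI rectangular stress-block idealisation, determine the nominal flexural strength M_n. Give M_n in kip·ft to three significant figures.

Tension: T = A_s f_y = 10.1 × 60 = 606 kips.
Try a within the flange: a = T/(0.85 f'_c b_f) = 606/(0.85 × 3.5 × 44) = 4.629 in.
a = 4.629 > h_f = 3.8 in: the block extends into the web. Split into flange-overhang and web parts.
C_f = 0.85 f'_c (b_f − b_w) h_f = 0.85 × 3.5 × (44 − 12.7) × 3.8 = 353.8 kips.
Remaining web compression depth: a_w = (T − C_f)/(0.85 f'_c b_w) = (606 − 353.8)/(0.85 × 3.5 × 12.7) = 6.675 in.
M_n = C_f(d − h_f/2) + (T − C_f)(d − a_w/2) = 353.8 × (24 − 1.9) + 252.2 × (24 − 3.3375) = 7819.0 + 5211.1 = 13030.1 kip·in.
M_n = 13030.1/12 = 1085.84 kip·ft.

M_n ≈ 1090 kip·ft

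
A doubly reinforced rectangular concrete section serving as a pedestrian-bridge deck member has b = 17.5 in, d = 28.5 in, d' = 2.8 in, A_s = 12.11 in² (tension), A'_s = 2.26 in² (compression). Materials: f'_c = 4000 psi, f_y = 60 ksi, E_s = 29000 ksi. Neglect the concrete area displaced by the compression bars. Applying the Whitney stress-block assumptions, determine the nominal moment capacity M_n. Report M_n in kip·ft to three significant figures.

M_n ≈ 1450 kip·ft

Assume both steels yield.
a = (A_s − A'_s) f_y/(0.85 f'_c b) = (12.11 − 2.26) × 60/(0.85 × 4 × 17.5) = 9.933 in.
c = a/β₁ = 9.933/0.85 = 11.686 in; ε'_s = 0.003(c − d')/c = 0.0023 ≥ ε_y = 0.0021, so the compression steel yields.
M_n = (A_s − A'_s) f_y (d − a/2) + A'_s f_y (d − d') = 591 × (28.5 − 4.9665) + 135.6 × (28.5 − 2.8) = 13908.3 + 3484.9 = 17393.2 kip·in = 17393.2/12 = 1449.43 kip·ft.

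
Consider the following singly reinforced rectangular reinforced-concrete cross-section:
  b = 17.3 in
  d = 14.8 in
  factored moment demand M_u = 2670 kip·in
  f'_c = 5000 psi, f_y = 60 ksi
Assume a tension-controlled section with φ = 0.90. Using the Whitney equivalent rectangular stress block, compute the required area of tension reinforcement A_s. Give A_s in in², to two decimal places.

M_n = M_u/φ = 2670/0.90 = 2966.67 kip·in.
From M_n = 0.85 f'_c a b (d − a/2):
a = d − √(d² − 2M_n/(0.85 f'_c b)) = 14.8 − √(14.8² − 2 × 2966.67/(0.85 × 5 × 17.3)) = 3.038 in.
A_s = 0.85 f'_c a b / f_y = 0.85 × 5 × 3.038 × 17.3 / 60 = 3.723 in².

A_s ≈ 3.72 in²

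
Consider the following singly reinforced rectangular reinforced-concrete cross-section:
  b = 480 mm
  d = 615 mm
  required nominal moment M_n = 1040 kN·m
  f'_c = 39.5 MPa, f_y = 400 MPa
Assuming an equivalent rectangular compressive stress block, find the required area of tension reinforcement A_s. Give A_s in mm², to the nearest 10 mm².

A_s ≈ 4670 mm²

With M_n = 0.85 f'_c a b (d − a/2), solve the quadratic for a:
a = d − √(d² − 2M_n/(0.85 f'_c b)) = 615 − √(615² − 2 × 1040×10⁶/(0.85 × 39.5 × 480)) = 115.84 mm.
A_s = 0.85 f'_c a b / f_y = 0.85 × 39.5 × 115.84 × 480 / 400 = 4667.2 mm².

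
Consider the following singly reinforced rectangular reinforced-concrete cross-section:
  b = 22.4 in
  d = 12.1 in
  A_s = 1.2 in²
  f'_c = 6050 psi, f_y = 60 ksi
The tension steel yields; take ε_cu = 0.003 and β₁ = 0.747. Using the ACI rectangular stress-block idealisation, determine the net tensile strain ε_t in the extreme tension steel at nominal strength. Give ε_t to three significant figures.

ε_t ≈ 0.0404

a = A_s f_y/(0.85 f'_c b) = 0.625 in.
β₁ = 0.747, so c = a/β₁ = 0.625/0.747 = 0.837 in.
From the linear strain diagram with ε_cu = 0.003: ε_t = 0.003 (d − c)/c = 0.003 × (12.1 − 0.837)/0.837 = 0.0404.
Since ε_t ≥ 0.005, the section is tension-controlled.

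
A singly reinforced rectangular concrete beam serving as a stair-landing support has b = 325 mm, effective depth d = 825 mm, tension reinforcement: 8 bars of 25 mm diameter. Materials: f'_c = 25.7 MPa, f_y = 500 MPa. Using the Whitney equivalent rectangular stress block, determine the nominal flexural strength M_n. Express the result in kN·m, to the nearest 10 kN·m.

M_n ≈ 1350 kN·m

A_s = 8 × 491 = 3928 mm².
T = A_s f_y = 3928 × 500 = 1964000 N = 1964 kN.
From C = T: a = T/(0.85 f'_c b) = 1964000/(0.85 × 25.7 × 325) = 276.63 mm.
M_n = T(d − a/2) = 1964 kN × (825 − 138.315) mm = 1348.65 kN·m.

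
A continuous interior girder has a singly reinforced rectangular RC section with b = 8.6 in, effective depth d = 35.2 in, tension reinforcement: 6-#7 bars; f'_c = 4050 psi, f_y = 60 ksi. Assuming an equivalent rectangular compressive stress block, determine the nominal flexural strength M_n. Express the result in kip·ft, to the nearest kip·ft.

A_s = 6 × 0.6 = 3.6 in².
T = A_s f_y = 3.6 × 60 = 216 kips.
a = T/(0.85 f'_c b) = 216/(0.85 × 4.05 × 8.6) = 7.296 in.
M_n = T(d − a/2) = 216 × (35.2 − 3.648) = 6815.2 kip·in = 6815.2/12 = 567.93 kip·ft.

M_n ≈ 568 kip·ft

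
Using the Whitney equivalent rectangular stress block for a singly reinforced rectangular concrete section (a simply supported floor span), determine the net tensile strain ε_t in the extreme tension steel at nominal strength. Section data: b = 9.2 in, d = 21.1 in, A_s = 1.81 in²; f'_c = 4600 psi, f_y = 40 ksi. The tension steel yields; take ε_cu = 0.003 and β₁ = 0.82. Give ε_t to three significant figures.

a = A_s f_y/(0.85 f'_c b) = 2.013 in.
β₁ = 0.82, so c = a/β₁ = 2.013/0.82 = 2.455 in.
From the linear strain diagram with ε_cu = 0.003: ε_t = 0.003 (d − c)/c = 0.003 × (21.1 − 2.455)/2.455 = 0.0228.
Since ε_t ≥ 0.005, the section is tension-controlled.

ε_t ≈ 0.0228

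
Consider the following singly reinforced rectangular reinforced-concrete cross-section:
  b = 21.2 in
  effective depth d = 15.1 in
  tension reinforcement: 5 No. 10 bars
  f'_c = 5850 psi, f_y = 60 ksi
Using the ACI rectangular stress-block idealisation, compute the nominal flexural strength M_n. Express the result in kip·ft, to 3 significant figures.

A_s = 5 × 1.27 = 6.35 in².
T = A_s f_y = 6.35 × 60 = 381 kips.
a = T/(0.85 f'_c b) = 381/(0.85 × 5.85 × 21.2) = 3.614 in.
M_n = T(d − a/2) = 381 × (15.1 − 1.807) = 5064.6 kip·in = 5064.6/12 = 422.05 kip·ft.

M_n ≈ 422 kip·ft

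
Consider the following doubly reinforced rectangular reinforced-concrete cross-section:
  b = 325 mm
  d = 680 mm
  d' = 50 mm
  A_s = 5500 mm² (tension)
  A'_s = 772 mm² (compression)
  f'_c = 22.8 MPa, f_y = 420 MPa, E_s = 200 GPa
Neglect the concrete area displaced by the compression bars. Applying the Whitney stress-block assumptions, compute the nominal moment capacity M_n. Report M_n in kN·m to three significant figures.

Assume both tension and compression steel yield.
Net tension couple steel: A_s − A'_s = 4728 mm².
a = (A_s − A'_s) f_y / (0.85 f'_c b) = 1985760/(0.85 × 22.8 × 325) = 315.28 mm.
c = a/β₁ = 315.28/0.85 = 370.92 mm; ε'_s = 0.003(c − d')/c = 0.0026 ≥ f_y/E_s = 0.0021, so compression steel does yield.
M_n = (A_s − A'_s) f_y (d − a/2) + A'_s f_y (d − d') = [1985760 × (680 − 157.64) + 324240 × (680 − 50)] × 10⁻⁶ = 1037.28 + 204.27 = 1241.55 kN·m.

M_n ≈ 1240 kN·m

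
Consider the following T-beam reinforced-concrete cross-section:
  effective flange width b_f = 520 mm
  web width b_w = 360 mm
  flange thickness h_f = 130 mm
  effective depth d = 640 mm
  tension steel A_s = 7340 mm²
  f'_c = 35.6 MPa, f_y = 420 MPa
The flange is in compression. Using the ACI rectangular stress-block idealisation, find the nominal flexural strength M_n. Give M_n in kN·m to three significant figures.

Tension: T = A_s f_y = 7340 × 420 = 3082800 N.
Try a within the flange: a = T/(0.85 f'_c b_f) = 3082800/(0.85 × 35.6 × 520) = 195.92 mm.
a = 195.92 > h_f = 130 mm: the block extends into the web. Split into flange-overhang and web parts.
C_f = 0.85 f'_c (b_f − b_w) h_f = 0.85 × 35.6 × (520 − 360) × 130 = 629408 N.
Remaining web compression depth: a_w = (T − C_f)/(0.85 f'_c b_w) = (3082800 − 629408)/(0.85 × 35.6 × 360) = 225.21 mm.
M_n = C_f(d − h_f/2) + (T − C_f)(d − a_w/2) = 629408 × (640 − 65) + 2453392 × (640 − 112.605) = 361.91 + 1293.91 = 1655.82 × 10⁶ N·mm.
M_n = 1655.82 kN·m.

M_n ≈ 1660 kN·m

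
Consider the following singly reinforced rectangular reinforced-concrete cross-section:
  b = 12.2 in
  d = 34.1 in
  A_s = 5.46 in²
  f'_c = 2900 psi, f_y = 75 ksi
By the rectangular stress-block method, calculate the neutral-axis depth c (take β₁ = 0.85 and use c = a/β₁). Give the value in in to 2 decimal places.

T = A_s f_y = 5.46 × 75 = 409.5 kips.
a = T/(0.85 f'_c b) = 409.5/(0.85 × 2.9 × 12.2) = 13.6169 in.
With β₁ = 0.85, c = a/β₁ = 13.6169/0.85 = 16.02 in.

c ≈ 16.02 in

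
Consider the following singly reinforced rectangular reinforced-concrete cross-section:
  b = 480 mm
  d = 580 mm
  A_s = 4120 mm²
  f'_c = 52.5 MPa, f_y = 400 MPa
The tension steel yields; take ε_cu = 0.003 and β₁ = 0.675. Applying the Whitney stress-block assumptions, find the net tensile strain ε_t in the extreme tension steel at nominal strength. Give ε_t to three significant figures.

ε_t ≈ 0.0123

a = A_s f_y/(0.85 f'_c b) = 76.94 mm.
β₁ = 0.675, so c = a/β₁ = 76.94/0.675 = 113.99 mm.
From the linear strain diagram with ε_cu = 0.003: ε_t = 0.003 (d − c)/c = 0.003 × (580 − 113.99)/113.99 = 0.0123.
Since ε_t ≥ 0.005, the section is tension-controlled.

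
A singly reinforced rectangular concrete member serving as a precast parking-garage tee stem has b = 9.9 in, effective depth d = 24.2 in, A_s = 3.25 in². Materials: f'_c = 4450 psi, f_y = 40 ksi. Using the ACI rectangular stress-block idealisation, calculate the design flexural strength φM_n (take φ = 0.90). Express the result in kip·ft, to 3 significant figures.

T = A_s f_y = 3.25 × 40 = 130 kips.
a = T/(0.85 f'_c b) = 130/(0.85 × 4.45 × 9.9) = 3.472 in.
M_n = T(d − a/2) = 130 × (24.2 − 1.736) = 2920.3 kip·in = 2920.3/12 = 243.36 kip·ft.
φM_n = 0.90 × 243.36 = 219.02 kip·ft.

φM_n ≈ 219 kip·ft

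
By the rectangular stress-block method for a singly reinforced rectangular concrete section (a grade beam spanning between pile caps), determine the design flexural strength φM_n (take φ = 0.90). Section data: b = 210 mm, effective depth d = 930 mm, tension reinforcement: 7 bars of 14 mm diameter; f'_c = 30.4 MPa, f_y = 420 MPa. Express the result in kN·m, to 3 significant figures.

φM_n ≈ 362 kN·m

A_s = 7 × 154 = 1078 mm².
T = A_s f_y = 1078 × 420 = 452760 N = 452.76 kN.
From C = T: a = T/(0.85 f'_c b) = 452760/(0.85 × 30.4 × 210) = 83.44 mm.
M_n = T(d − a/2) = 452.76 kN × (930 − 41.72) mm = 402.18 kN·m.
φM_n = 0.90 × 402.18 = 361.96 kN·m.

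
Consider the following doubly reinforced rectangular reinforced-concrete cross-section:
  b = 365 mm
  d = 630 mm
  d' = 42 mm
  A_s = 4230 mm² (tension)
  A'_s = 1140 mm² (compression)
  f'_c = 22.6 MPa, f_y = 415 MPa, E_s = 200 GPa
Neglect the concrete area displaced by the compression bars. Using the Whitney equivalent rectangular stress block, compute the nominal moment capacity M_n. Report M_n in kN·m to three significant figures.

Assume both tension and compression steel yield.
Net tension couple steel: A_s − A'_s = 3090 mm².
a = (A_s − A'_s) f_y / (0.85 f'_c b) = 1282350/(0.85 × 22.6 × 365) = 182.89 mm.
c = a/β₁ = 182.89/0.85 = 215.16 mm; ε'_s = 0.003(c − d')/c = 0.0024 ≥ f_y/E_s = 0.0021, so compression steel does yield.
M_n = (A_s − A'_s) f_y (d − a/2) + A'_s f_y (d − d') = [1282350 × (630 − 91.445) + 473100 × (630 − 42)] × 10⁻⁶ = 690.62 + 278.18 = 968.80 kN·m.

M_n ≈ 969 kN·m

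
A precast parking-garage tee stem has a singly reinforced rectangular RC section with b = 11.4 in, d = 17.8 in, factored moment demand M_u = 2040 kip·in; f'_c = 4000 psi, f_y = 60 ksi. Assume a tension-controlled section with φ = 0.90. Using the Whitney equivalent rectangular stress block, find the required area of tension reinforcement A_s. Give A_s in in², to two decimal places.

A_s ≈ 2.37 in²

M_n = M_u/φ = 2040/0.90 = 2266.67 kip·in.
From M_n = 0.85 f'_c a b (d − a/2):
a = d − √(d² − 2M_n/(0.85 f'_c b)) = 17.8 − √(17.8² − 2 × 2266.67/(0.85 × 4 × 11.4)) = 3.662 in.
A_s = 0.85 f'_c a b / f_y = 0.85 × 4 × 3.662 × 11.4 / 60 = 2.366 in².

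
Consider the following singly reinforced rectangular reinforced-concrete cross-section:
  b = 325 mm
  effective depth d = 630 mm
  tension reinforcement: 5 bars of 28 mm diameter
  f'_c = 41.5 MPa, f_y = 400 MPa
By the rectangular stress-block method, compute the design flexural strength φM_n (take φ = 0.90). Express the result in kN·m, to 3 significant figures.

φM_n ≈ 639 kN·m

A_s = 5 × 616 = 3080 mm².
T = A_s f_y = 3080 × 400 = 1232000 N = 1232 kN.
From C = T: a = T/(0.85 f'_c b) = 1232000/(0.85 × 41.5 × 325) = 107.46 mm.
M_n = T(d − a/2) = 1232 kN × (630 − 53.73) mm = 709.96 kN·m.
φM_n = 0.90 × 709.96 = 638.96 kN·m.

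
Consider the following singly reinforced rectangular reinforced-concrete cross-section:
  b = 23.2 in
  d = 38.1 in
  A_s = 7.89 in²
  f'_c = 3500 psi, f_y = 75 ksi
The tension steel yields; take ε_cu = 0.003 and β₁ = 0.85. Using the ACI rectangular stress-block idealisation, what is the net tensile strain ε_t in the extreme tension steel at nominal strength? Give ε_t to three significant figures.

ε_t ≈ 0.00833

a = A_s f_y/(0.85 f'_c b) = 8.574 in.
β₁ = 0.85, so c = a/β₁ = 8.574/0.85 = 10.087 in.
From the linear strain diagram with ε_cu = 0.003: ε_t = 0.003 (d − c)/c = 0.003 × (38.1 − 10.087)/10.087 = 0.00833.
Since ε_t ≥ 0.005, the section is tension-controlled.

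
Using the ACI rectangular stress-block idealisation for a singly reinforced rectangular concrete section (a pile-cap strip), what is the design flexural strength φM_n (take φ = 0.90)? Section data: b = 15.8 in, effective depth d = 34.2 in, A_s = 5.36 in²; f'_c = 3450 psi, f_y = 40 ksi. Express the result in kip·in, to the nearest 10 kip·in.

T = A_s f_y = 5.36 × 40 = 214.4 kips.
a = T/(0.85 f'_c b) = 214.4/(0.85 × 3.45 × 15.8) = 4.627 in.
M_n = T(d − a/2) = 214.4 × (34.2 − 2.3135) = 6836.5 kip·in.
φM_n = 0.90 × 6836.5 = 6152.9 kip·in.

φM_n ≈ 6150 kip·in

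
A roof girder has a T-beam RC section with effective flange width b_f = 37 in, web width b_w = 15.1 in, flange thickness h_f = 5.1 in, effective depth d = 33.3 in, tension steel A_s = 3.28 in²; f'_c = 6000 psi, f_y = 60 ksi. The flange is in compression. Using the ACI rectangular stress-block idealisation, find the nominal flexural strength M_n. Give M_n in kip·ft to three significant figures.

M_n ≈ 538 kip·ft

Tension: T = A_s f_y = 3.28 × 60 = 196.8 kips.
Try a within the flange: a = T/(0.85 f'_c b_f) = 196.8/(0.85 × 6 × 37) = 1.043 in.
Since a = 1.043 ≤ h_f = 5.1 in, the stress block lies entirely in the flange; analyse as a rectangular beam of width b_f.
M_n = T(d − a/2) = 196.8 × (33.3 − 0.5215) = 6450.8 kip·in.
M_n = 6450.8/12 = 537.57 kip·ft.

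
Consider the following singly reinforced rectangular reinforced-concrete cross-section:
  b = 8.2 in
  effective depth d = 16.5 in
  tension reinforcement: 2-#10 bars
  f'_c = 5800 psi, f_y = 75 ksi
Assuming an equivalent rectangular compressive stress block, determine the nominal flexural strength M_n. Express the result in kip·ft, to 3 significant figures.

M_n ≈ 225 kip·ft

A_s = 2 × 1.27 = 2.54 in².
T = A_s f_y = 2.54 × 75 = 190.5 kips.
a = T/(0.85 f'_c b) = 190.5/(0.85 × 5.8 × 8.2) = 4.712 in.
M_n = T(d − a/2) = 190.5 × (16.5 − 2.356) = 2694.4 kip·in = 2694.4/12 = 224.53 kip·ft.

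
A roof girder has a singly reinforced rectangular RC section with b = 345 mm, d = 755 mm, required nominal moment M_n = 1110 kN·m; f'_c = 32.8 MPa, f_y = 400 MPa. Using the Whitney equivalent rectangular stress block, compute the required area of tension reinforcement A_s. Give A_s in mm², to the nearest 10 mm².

A_s ≈ 4150 mm²

With M_n = 0.85 f'_c a b (d − a/2), solve the quadratic for a:
a = d − √(d² − 2M_n/(0.85 f'_c b)) = 755 − √(755² − 2 × 1110×10⁶/(0.85 × 32.8 × 345)) = 172.57 mm.
A_s = 0.85 f'_c a b / f_y = 0.85 × 32.8 × 172.57 × 345 / 400 = 4149.7 mm².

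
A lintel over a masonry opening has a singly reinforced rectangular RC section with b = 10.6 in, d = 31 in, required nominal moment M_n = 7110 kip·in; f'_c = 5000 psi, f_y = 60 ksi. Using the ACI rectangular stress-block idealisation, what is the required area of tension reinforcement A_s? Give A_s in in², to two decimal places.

From M_n = 0.85 f'_c a b (d − a/2):
a = d − √(d² − 2M_n/(0.85 f'_c b)) = 31 − √(31² − 2 × 7110/(0.85 × 5 × 10.6)) = 5.596 in.
A_s = 0.85 f'_c a b / f_y = 0.85 × 5 × 5.596 × 10.6 / 60 = 4.202 in².

A_s ≈ 4.20 in²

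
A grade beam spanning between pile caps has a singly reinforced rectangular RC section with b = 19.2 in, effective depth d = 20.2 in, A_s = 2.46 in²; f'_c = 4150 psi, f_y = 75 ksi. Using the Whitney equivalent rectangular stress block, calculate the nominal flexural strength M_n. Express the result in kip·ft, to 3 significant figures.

T = A_s f_y = 2.46 × 75 = 184.5 kips.
a = T/(0.85 f'_c b) = 184.5/(0.85 × 4.15 × 19.2) = 2.724 in.
M_n = T(d − a/2) = 184.5 × (20.2 − 1.362) = 3475.6 kip·in = 3475.6/12 = 289.63 kip·ft.

M_n ≈ 290 kip·ft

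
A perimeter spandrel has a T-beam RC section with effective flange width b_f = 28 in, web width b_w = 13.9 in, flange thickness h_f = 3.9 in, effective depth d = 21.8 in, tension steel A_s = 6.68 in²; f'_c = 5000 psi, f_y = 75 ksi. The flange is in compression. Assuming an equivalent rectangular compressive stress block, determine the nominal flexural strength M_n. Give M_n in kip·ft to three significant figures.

Tension: T = A_s f_y = 6.68 × 75 = 501 kips.
Try a within the flange: a = T/(0.85 f'_c b_f) = 501/(0.85 × 5 × 28) = 4.210 in.
a = 4.210 > h_f = 3.9 in: the block extends into the web. Split into flange-overhang and web parts.
C_f = 0.85 f'_c (b_f − b_w) h_f = 0.85 × 5 × (28 − 13.9) × 3.9 = 233.7 kips.
Remaining web compression depth: a_w = (T − C_f)/(0.85 f'_c b_w) = (501 − 233.7)/(0.85 × 5 × 13.9) = 4.525 in.
M_n = C_f(d − h_f/2) + (T − C_f)(d − a_w/2) = 233.7 × (21.8 − 1.95) + 267.3 × (21.8 − 2.2625) = 4638.9 + 5222.4 = 9861.3 kip·in.
M_n = 9861.3/12 = 821.78 kip·ft.

M_n ≈ 822 kip·ft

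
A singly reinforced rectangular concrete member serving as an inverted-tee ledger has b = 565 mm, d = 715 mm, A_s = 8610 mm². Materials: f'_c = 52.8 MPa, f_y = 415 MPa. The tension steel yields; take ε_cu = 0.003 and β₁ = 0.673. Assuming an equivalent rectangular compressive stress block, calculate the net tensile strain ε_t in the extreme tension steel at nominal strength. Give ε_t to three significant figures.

ε_t ≈ 0.00724

a = A_s f_y/(0.85 f'_c b) = 140.91 mm.
β₁ = 0.673, so c = a/β₁ = 140.91/0.673 = 209.38 mm.
From the linear strain diagram with ε_cu = 0.003: ε_t = 0.003 (d − c)/c = 0.003 × (715 − 209.38)/209.38 = 0.00724.
Since ε_t ≥ 0.005, the section is tension-controlled.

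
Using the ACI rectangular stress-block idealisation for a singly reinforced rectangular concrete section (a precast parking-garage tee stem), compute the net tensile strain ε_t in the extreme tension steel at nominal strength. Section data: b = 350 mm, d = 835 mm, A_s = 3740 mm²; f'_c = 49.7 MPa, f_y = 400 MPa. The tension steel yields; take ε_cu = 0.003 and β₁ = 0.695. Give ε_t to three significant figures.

ε_t ≈ 0.0142

a = A_s f_y/(0.85 f'_c b) = 101.18 mm.
β₁ = 0.695, so c = a/β₁ = 101.18/0.695 = 145.58 mm.
From the linear strain diagram with ε_cu = 0.003: ε_t = 0.003 (d − c)/c = 0.003 × (835 − 145.58)/145.58 = 0.0142.
Since ε_t ≥ 0.005, the section is tension-controlled.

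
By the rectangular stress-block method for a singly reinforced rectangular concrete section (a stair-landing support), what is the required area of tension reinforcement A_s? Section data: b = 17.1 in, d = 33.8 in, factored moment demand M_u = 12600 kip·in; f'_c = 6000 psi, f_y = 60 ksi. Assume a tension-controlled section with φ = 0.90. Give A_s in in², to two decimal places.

A_s ≈ 7.47 in²

M_n = M_u/φ = 12600/0.90 = 14000 kip·in.
From M_n = 0.85 f'_c a b (d − a/2):
a = d − √(d² − 2M_n/(0.85 f'_c b)) = 33.8 − √(33.8² − 2 × 14000/(0.85 × 6 × 17.1)) = 5.140 in.
A_s = 0.85 f'_c a b / f_y = 0.85 × 6 × 5.140 × 17.1 / 60 = 7.471 in².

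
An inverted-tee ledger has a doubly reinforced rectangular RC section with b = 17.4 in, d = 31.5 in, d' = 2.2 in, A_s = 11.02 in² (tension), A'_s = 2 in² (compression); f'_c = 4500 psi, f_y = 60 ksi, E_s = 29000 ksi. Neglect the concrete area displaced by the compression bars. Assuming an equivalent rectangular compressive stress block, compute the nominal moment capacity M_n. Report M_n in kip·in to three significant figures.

Assume both steels yield.
a = (A_s − A'_s) f_y/(0.85 f'_c b) = (11.02 − 2) × 60/(0.85 × 4.5 × 17.4) = 8.132 in.
c = a/β₁ = 8.132/0.825 = 9.857 in; ε'_s = 0.003(c − d')/c = 0.0023 ≥ ε_y = 0.0021, so the compression steel yields.
M_n = (A_s − A'_s) f_y (d − a/2) + A'_s f_y (d − d') = 541.2 × (31.5 − 4.066) + 120 × (31.5 − 2.2) = 14847.3 + 3516.0 = 18363.3 kip·in.

M_n ≈ 18400 kip·in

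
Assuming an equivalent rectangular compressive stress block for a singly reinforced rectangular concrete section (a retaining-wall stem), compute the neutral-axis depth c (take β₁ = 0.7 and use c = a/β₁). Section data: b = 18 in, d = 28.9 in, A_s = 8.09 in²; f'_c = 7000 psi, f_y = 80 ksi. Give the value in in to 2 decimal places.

c ≈ 8.63 in

T = A_s f_y = 8.09 × 80 = 647.2 kips.
a = T/(0.85 f'_c b) = 647.2/(0.85 × 7 × 18) = 6.0430 in.
With β₁ = 0.7, c = a/β₁ = 6.0430/0.7 = 8.63 in.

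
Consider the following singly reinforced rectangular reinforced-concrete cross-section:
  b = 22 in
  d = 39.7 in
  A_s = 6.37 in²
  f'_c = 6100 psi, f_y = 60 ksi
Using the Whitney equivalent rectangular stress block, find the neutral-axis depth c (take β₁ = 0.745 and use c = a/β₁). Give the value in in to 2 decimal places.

c ≈ 4.50 in

T = A_s f_y = 6.37 × 60 = 382.2 kips.
a = T/(0.85 f'_c b) = 382.2/(0.85 × 6.1 × 22) = 3.3506 in.
With β₁ = 0.745, c = a/β₁ = 3.3506/0.745 = 4.50 in.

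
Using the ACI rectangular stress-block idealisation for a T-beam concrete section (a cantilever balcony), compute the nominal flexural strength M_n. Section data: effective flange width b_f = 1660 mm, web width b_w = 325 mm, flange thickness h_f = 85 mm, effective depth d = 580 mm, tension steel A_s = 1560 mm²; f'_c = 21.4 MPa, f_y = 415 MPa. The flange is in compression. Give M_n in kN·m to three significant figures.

Tension: T = A_s f_y = 1560 × 415 = 647400 N.
Try a within the flange: a = T/(0.85 f'_c b_f) = 647400/(0.85 × 21.4 × 1660) = 21.44 mm.
Since a = 21.44 ≤ h_f = 85 mm, the stress block lies entirely in the flange; analyse as a rectangular beam of width b_f.
M_n = T(d − a/2) = 647400 × (580 − 10.72) = 368.55 × 10⁶ N·mm.
M_n = 368.55 kN·m.

M_n ≈ 369 kN·m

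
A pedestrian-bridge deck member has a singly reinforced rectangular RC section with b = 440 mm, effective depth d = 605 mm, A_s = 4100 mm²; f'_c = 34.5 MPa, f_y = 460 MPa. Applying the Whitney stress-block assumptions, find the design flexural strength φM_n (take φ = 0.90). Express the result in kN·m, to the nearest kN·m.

T = A_s f_y = 4100 × 460 = 1886000 N = 1886 kN.
From C = T: a = T/(0.85 f'_c b) = 1886000/(0.85 × 34.5 × 440) = 146.17 mm.
M_n = T(d − a/2) = 1886 kN × (605 − 73.085) mm = 1003.19 kN·m.
φM_n = 0.90 × 1003.19 = 902.87 kN·m.

φM_n ≈ 903 kN·m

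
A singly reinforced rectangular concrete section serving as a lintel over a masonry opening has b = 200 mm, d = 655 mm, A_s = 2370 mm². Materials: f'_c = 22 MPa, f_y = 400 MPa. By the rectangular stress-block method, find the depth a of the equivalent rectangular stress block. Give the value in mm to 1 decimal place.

a ≈ 253.5 mm

T = A_s f_y = 2370 × 400 = 948000 N = 948 kN.
Setting C = 0.85 f'_c a b equal to T: a = 948000/(0.85 × 22 × 200) = 253.5 mm.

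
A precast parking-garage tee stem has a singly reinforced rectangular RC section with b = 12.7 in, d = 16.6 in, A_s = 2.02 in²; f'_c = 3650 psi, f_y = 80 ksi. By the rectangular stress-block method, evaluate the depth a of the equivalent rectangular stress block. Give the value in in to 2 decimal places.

a ≈ 4.10 in

T = A_s f_y = 2.02 × 80 = 161.6 kips.
a = T/(0.85 f'_c b) = 161.6/(0.85 × 3.65 × 12.7) = 4.10 in.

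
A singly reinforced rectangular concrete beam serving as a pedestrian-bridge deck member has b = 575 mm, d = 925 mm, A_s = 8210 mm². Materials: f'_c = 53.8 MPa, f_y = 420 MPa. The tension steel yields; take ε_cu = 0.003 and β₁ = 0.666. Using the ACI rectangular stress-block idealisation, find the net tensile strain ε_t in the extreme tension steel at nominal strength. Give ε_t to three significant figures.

a = A_s f_y/(0.85 f'_c b) = 131.14 mm.
β₁ = 0.666, so c = a/β₁ = 131.14/0.666 = 196.91 mm.
From the linear strain diagram with ε_cu = 0.003: ε_t = 0.003 (d − c)/c = 0.003 × (925 − 196.91)/196.91 = 0.0111.
Since ε_t ≥ 0.005, the section is tension-controlled.

ε_t ≈ 0.0111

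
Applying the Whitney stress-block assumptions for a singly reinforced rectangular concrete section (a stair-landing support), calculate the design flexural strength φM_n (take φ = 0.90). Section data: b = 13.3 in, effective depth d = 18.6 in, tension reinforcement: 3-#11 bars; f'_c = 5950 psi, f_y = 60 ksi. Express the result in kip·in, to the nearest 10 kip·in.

φM_n ≈ 4170 kip·in

A_s = 3 × 1.56 = 4.68 in².
T = A_s f_y = 4.68 × 60 = 280.8 kips.
a = T/(0.85 f'_c b) = 280.8/(0.85 × 5.95 × 13.3) = 4.175 in.
M_n = T(d − a/2) = 280.8 × (18.6 − 2.0875) = 4636.7 kip·in.
φM_n = 0.90 × 4636.7 = 4173.0 kip·in.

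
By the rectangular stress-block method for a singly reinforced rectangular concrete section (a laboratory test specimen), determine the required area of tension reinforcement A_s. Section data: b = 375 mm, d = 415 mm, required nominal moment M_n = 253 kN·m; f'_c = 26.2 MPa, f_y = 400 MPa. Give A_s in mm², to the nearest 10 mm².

With M_n = 0.85 f'_c a b (d − a/2), solve the quadratic for a:
a = d − √(d² − 2M_n/(0.85 f'_c b)) = 415 − √(415² − 2 × 253×10⁶/(0.85 × 26.2 × 375)) = 80.88 mm.
A_s = 0.85 f'_c a b / f_y = 0.85 × 26.2 × 80.88 × 375 / 400 = 1688.6 mm².

A_s ≈ 1690 mm²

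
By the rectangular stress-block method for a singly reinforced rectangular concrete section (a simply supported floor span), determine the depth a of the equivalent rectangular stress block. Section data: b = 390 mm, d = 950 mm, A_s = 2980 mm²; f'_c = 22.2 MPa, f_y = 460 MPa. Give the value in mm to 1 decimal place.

a ≈ 186.3 mm

T = A_s f_y = 2980 × 460 = 1370800 N = 1370.8 kN.
Setting C = 0.85 f'_c a b equal to T: a = 1370800/(0.85 × 22.2 × 390) = 186.3 mm.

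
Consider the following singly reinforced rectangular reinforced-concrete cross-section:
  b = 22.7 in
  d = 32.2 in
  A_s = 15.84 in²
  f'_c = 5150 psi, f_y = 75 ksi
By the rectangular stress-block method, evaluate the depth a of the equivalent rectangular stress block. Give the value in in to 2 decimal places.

a ≈ 11.96 in

T = A_s f_y = 15.84 × 75 = 1188 kips.
a = T/(0.85 f'_c b) = 1188/(0.85 × 5.15 × 22.7) = 11.96 in.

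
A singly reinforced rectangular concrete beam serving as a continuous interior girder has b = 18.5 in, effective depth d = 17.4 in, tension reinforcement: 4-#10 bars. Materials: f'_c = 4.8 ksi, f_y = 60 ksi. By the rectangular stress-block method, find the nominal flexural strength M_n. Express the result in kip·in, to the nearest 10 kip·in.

M_n ≈ 4690 kip·in

A_s = 4 × 1.27 = 5.08 in².
T = A_s f_y = 5.08 × 60 = 304.8 kips.
a = T/(0.85 f'_c b) = 304.8/(0.85 × 4.8 × 18.5) = 4.038 in.
M_n = T(d − a/2) = 304.8 × (17.4 − 2.019) = 4688.1 kip·in.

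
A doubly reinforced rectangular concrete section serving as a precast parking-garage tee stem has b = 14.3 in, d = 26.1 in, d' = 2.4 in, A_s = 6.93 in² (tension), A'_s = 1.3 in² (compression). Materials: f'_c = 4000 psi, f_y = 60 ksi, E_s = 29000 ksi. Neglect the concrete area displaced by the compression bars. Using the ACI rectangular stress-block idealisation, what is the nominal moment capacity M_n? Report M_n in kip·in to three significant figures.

Assume both steels yield.
a = (A_s − A'_s) f_y/(0.85 f'_c b) = (6.93 − 1.3) × 60/(0.85 × 4 × 14.3) = 6.948 in.
c = a/β₁ = 6.948/0.85 = 8.174 in; ε'_s = 0.003(c − d')/c = 0.0021 ≥ ε_y = 0.0021, so the compression steel yields.
M_n = (A_s − A'_s) f_y (d − a/2) + A'_s f_y (d − d') = 337.8 × (26.1 − 3.474) + 78 × (26.1 − 2.4) = 7643.1 + 1848.6 = 9491.7 kip·in.

M_n ≈ 9490 kip·in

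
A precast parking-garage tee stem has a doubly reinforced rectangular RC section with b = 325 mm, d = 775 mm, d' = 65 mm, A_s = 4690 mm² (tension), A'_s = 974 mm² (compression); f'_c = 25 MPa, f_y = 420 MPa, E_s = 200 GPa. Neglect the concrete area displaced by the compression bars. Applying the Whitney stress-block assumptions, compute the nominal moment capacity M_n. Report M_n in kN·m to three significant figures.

Assume both tension and compression steel yield.
Net tension couple steel: A_s − A'_s = 3716 mm².
a = (A_s − A'_s) f_y / (0.85 f'_c b) = 1560720/(0.85 × 25 × 325) = 225.99 mm.
c = a/β₁ = 225.99/0.85 = 265.87 mm; ε'_s = 0.003(c − d')/c = 0.0023 ≥ f_y/E_s = 0.0021, so compression steel does yield.
M_n = (A_s − A'_s) f_y (d − a/2) + A'_s f_y (d − d') = [1560720 × (775 − 112.995) + 409080 × (775 − 65)] × 10⁻⁶ = 1033.20 + 290.45 = 1323.65 kN·m.

M_n ≈ 1320 kN·m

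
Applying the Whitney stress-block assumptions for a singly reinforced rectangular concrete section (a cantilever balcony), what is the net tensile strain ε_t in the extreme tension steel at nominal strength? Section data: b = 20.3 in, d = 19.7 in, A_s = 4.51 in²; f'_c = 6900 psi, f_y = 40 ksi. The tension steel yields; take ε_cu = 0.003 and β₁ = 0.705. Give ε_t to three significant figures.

ε_t ≈ 0.0245

a = A_s f_y/(0.85 f'_c b) = 1.515 in.
β₁ = 0.705, so c = a/β₁ = 1.515/0.705 = 2.149 in.
From the linear strain diagram with ε_cu = 0.003: ε_t = 0.003 (d − c)/c = 0.003 × (19.7 − 2.149)/2.149 = 0.0245.
Since ε_t ≥ 0.005, the section is tension-controlled.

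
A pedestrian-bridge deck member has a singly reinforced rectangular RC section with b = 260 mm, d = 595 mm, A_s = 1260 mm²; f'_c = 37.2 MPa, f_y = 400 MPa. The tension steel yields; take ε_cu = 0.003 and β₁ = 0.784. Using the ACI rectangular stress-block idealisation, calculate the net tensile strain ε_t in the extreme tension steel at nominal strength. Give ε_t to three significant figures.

ε_t ≈ 0.0198

a = A_s f_y/(0.85 f'_c b) = 61.30 mm.
β₁ = 0.784, so c = a/β₁ = 61.30/0.784 = 78.19 mm.
From the linear strain diagram with ε_cu = 0.003: ε_t = 0.003 (d − c)/c = 0.003 × (595 − 78.19)/78.19 = 0.0198.
Since ε_t ≥ 0.005, the section is tension-controlled.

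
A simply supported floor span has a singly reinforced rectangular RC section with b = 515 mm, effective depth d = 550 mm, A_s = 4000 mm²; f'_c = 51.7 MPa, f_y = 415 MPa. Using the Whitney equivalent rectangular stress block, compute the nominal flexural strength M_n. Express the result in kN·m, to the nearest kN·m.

M_n ≈ 852 kN·m

T = A_s f_y = 4000 × 415 = 1660000 N = 1660 kN.
From C = T: a = T/(0.85 f'_c b) = 1660000/(0.85 × 51.7 × 515) = 73.35 mm.
M_n = T(d − a/2) = 1660 kN × (550 − 36.675) mm = 852.12 kN·m.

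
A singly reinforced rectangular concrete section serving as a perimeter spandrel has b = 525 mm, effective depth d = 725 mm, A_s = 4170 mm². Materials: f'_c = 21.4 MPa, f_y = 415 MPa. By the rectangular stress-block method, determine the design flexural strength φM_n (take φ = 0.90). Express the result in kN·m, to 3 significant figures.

φM_n ≈ 988 kN·m

T = A_s f_y = 4170 × 415 = 1730550 N = 1730.55 kN.
From C = T: a = T/(0.85 f'_c b) = 1730550/(0.85 × 21.4 × 525) = 181.21 mm.
M_n = T(d − a/2) = 1730.55 kN × (725 − 90.605) mm = 1097.85 kN·m.
φM_n = 0.90 × 1097.85 = 988.07 kN·m.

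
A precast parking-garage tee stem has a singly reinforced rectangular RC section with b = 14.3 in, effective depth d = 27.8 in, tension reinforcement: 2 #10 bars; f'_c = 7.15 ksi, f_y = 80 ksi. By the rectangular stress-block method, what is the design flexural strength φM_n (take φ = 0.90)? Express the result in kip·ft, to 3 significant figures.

φM_n ≈ 406 kip·ft

A_s = 2 × 1.27 = 2.54 in².
T = A_s f_y = 2.54 × 80 = 203.2 kips.
a = T/(0.85 f'_c b) = 203.2/(0.85 × 7.15 × 14.3) = 2.338 in.
M_n = T(d − a/2) = 203.2 × (27.8 − 1.169) = 5411.4 kip·in = 5411.4/12 = 450.95 kip·ft.
φM_n = 0.90 × 450.95 = 405.86 kip·ft.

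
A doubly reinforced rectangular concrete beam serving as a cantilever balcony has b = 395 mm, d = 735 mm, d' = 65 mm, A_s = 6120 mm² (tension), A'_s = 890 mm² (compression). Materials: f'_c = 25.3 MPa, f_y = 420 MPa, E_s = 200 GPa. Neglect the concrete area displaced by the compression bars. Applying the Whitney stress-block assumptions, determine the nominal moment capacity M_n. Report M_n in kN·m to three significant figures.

Assume both tension and compression steel yield.
Net tension couple steel: A_s − A'_s = 5230 mm².
a = (A_s − A'_s) f_y / (0.85 f'_c b) = 2196600/(0.85 × 25.3 × 395) = 258.59 mm.
c = a/β₁ = 258.59/0.85 = 304.22 mm; ε'_s = 0.003(c − d')/c = 0.0024 ≥ f_y/E_s = 0.0021, so compression steel does yield.
M_n = (A_s − A'_s) f_y (d − a/2) + A'_s f_y (d − d') = [2196600 × (735 − 129.295) + 373800 × (735 − 65)] × 10⁻⁶ = 1330.49 + 250.45 = 1580.94 kN·m.

M_n ≈ 1580 kN·m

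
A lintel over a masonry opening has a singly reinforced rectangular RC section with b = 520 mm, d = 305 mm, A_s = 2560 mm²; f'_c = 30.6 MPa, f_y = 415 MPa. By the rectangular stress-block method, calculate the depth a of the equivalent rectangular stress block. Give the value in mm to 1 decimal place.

a ≈ 78.5 mm

T = A_s f_y = 2560 × 415 = 1062400 N = 1062.4 kN.
Setting C = 0.85 f'_c a b equal to T: a = 1062400/(0.85 × 30.6 × 520) = 78.5 mm.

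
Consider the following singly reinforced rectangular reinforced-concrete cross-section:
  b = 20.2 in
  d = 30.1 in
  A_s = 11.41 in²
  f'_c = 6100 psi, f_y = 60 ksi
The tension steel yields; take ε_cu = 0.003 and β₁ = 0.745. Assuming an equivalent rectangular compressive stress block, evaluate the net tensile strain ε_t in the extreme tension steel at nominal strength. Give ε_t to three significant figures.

a = A_s f_y/(0.85 f'_c b) = 6.536 in.
β₁ = 0.745, so c = a/β₁ = 6.536/0.745 = 8.773 in.
From the linear strain diagram with ε_cu = 0.003: ε_t = 0.003 (d − c)/c = 0.003 × (30.1 − 8.773)/8.773 = 0.00729.
Since ε_t ≥ 0.005, the section is tension-controlled.

ε_t ≈ 0.00729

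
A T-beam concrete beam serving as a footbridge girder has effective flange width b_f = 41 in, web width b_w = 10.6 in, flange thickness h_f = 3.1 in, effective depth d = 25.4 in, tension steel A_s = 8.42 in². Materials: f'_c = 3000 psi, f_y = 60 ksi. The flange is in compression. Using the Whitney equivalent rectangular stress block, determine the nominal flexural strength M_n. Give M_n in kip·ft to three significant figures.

Tension: T = A_s f_y = 8.42 × 60 = 505.2 kips.
Try a within the flange: a = T/(0.85 f'_c b_f) = 505.2/(0.85 × 3 × 41) = 4.832 in.
a = 4.832 > h_f = 3.1 in: the block extends into the web. Split into flange-overhang and web parts.
C_f = 0.85 f'_c (b_f − b_w) h_f = 0.85 × 3 × (41 − 10.6) × 3.1 = 240.3 kips.
Remaining web compression depth: a_w = (T − C_f)/(0.85 f'_c b_w) = (505.2 − 240.3)/(0.85 × 3 × 10.6) = 9.800 in.
M_n = C_f(d − h_f/2) + (T − C_f)(d − a_w/2) = 240.3 × (25.4 − 1.55) + 264.9 × (25.4 − 4.9) = 5731.2 + 5430.5 = 11161.7 kip·in.
M_n = 11161.7/12 = 930.14 kip·ft.

M_n ≈ 930 kip·ft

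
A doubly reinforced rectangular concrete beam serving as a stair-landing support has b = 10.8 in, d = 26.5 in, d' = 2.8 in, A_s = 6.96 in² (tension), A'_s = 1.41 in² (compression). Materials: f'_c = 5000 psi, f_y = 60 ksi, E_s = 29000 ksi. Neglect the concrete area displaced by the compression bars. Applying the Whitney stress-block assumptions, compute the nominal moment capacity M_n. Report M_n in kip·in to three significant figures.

M_n ≈ 9620 kip·in

Assume both steels yield.
a = (A_s − A'_s) f_y/(0.85 f'_c b) = (6.96 − 1.41) × 60/(0.85 × 5 × 10.8) = 7.255 in.
c = a/β₁ = 7.255/0.8 = 9.069 in; ε'_s = 0.003(c − d')/c = 0.0021 ≥ ε_y = 0.0021, so the compression steel yields.
M_n = (A_s − A'_s) f_y (d − a/2) + A'_s f_y (d − d') = 333 × (26.5 − 3.6275) + 84.6 × (26.5 − 2.8) = 7616.5 + 2005.0 = 9621.5 kip·in.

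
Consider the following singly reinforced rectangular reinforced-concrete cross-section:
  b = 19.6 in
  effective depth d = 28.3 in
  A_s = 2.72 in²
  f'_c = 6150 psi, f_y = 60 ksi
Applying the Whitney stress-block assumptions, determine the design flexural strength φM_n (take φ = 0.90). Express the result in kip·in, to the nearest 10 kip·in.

φM_n ≈ 4040 kip·in

T = A_s f_y = 2.72 × 60 = 163.2 kips.
a = T/(0.85 f'_c b) = 163.2/(0.85 × 6.15 × 19.6) = 1.593 in.
M_n = T(d − a/2) = 163.2 × (28.3 − 0.7965) = 4488.6 kip·in.
φM_n = 0.90 × 4488.6 = 4039.7 kip·in.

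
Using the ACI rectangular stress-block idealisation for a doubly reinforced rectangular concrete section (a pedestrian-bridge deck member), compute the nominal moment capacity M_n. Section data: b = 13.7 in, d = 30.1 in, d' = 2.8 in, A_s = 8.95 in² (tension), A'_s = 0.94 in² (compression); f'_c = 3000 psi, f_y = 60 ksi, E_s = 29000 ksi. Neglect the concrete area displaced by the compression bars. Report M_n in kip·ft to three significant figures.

M_n ≈ 1060 kip·ft

Assume both steels yield.
a = (A_s − A'_s) f_y/(0.85 f'_c b) = (8.95 − 0.94) × 60/(0.85 × 3 × 13.7) = 13.757 in.
c = a/β₁ = 13.757/0.85 = 16.185 in; ε'_s = 0.003(c − d')/c = 0.0025 ≥ ε_y = 0.0021, so the compression steel yields.
M_n = (A_s − A'_s) f_y (d − a/2) + A'_s f_y (d − d') = 480.6 × (30.1 − 6.8785) + 56.4 × (30.1 − 2.8) = 11160.3 + 1539.7 = 12700.0 kip·in = 12700.0/12 = 1058.33 kip·ft.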